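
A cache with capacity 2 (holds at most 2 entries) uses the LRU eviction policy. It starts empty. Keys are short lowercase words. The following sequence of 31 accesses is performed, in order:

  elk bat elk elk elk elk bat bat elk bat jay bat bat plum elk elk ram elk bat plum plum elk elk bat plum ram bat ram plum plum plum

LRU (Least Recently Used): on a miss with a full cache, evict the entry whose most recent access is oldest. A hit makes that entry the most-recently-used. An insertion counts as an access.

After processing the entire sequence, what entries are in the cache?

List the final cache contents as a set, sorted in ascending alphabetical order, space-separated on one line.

Answer: plum ram

Derivation:
LRU simulation (capacity=2):
  1. access elk: MISS. Cache (LRU->MRU): [elk]
  2. access bat: MISS. Cache (LRU->MRU): [elk bat]
  3. access elk: HIT. Cache (LRU->MRU): [bat elk]
  4. access elk: HIT. Cache (LRU->MRU): [bat elk]
  5. access elk: HIT. Cache (LRU->MRU): [bat elk]
  6. access elk: HIT. Cache (LRU->MRU): [bat elk]
  7. access bat: HIT. Cache (LRU->MRU): [elk bat]
  8. access bat: HIT. Cache (LRU->MRU): [elk bat]
  9. access elk: HIT. Cache (LRU->MRU): [bat elk]
  10. access bat: HIT. Cache (LRU->MRU): [elk bat]
  11. access jay: MISS, evict elk. Cache (LRU->MRU): [bat jay]
  12. access bat: HIT. Cache (LRU->MRU): [jay bat]
  13. access bat: HIT. Cache (LRU->MRU): [jay bat]
  14. access plum: MISS, evict jay. Cache (LRU->MRU): [bat plum]
  15. access elk: MISS, evict bat. Cache (LRU->MRU): [plum elk]
  16. access elk: HIT. Cache (LRU->MRU): [plum elk]
  17. access ram: MISS, evict plum. Cache (LRU->MRU): [elk ram]
  18. access elk: HIT. Cache (LRU->MRU): [ram elk]
  19. access bat: MISS, evict ram. Cache (LRU->MRU): [elk bat]
  20. access plum: MISS, evict elk. Cache (LRU->MRU): [bat plum]
  21. access plum: HIT. Cache (LRU->MRU): [bat plum]
  22. access elk: MISS, evict bat. Cache (LRU->MRU): [plum elk]
  23. access elk: HIT. Cache (LRU->MRU): [plum elk]
  24. access bat: MISS, evict plum. Cache (LRU->MRU): [elk bat]
  25. access plum: MISS, evict elk. Cache (LRU->MRU): [bat plum]
  26. access ram: MISS, evict bat. Cache (LRU->MRU): [plum ram]
  27. access bat: MISS, evict plum. Cache (LRU->MRU): [ram bat]
  28. access ram: HIT. Cache (LRU->MRU): [bat ram]
  29. access plum: MISS, evict bat. Cache (LRU->MRU): [ram plum]
  30. access plum: HIT. Cache (LRU->MRU): [ram plum]
  31. access plum: HIT. Cache (LRU->MRU): [ram plum]
Total: 17 hits, 14 misses, 12 evictions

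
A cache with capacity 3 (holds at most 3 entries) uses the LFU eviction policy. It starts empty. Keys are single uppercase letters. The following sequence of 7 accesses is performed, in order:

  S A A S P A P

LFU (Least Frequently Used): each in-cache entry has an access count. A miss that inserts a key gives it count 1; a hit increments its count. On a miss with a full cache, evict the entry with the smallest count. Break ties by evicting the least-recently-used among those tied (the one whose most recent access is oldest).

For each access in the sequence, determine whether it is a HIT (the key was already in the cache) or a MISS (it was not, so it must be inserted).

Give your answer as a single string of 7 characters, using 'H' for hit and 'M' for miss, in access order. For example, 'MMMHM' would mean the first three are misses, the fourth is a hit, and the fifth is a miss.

LFU simulation (capacity=3):
  1. access S: MISS. Cache: [S(c=1)]
  2. access A: MISS. Cache: [S(c=1) A(c=1)]
  3. access A: HIT, count now 2. Cache: [S(c=1) A(c=2)]
  4. access S: HIT, count now 2. Cache: [A(c=2) S(c=2)]
  5. access P: MISS. Cache: [P(c=1) A(c=2) S(c=2)]
  6. access A: HIT, count now 3. Cache: [P(c=1) S(c=2) A(c=3)]
  7. access P: HIT, count now 2. Cache: [S(c=2) P(c=2) A(c=3)]
Total: 4 hits, 3 misses, 0 evictions

Answer: MMHHMHH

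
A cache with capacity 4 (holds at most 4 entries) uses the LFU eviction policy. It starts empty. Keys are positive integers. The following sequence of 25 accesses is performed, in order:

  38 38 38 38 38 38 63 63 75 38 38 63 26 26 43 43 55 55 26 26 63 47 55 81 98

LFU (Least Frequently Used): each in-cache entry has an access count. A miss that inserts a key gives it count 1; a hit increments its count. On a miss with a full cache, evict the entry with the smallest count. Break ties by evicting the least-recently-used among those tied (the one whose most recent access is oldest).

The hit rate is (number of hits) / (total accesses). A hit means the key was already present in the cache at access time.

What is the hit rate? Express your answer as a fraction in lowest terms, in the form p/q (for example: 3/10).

Answer: 14/25

Derivation:
LFU simulation (capacity=4):
  1. access 38: MISS. Cache: [38(c=1)]
  2. access 38: HIT, count now 2. Cache: [38(c=2)]
  3. access 38: HIT, count now 3. Cache: [38(c=3)]
  4. access 38: HIT, count now 4. Cache: [38(c=4)]
  5. access 38: HIT, count now 5. Cache: [38(c=5)]
  6. access 38: HIT, count now 6. Cache: [38(c=6)]
  7. access 63: MISS. Cache: [63(c=1) 38(c=6)]
  8. access 63: HIT, count now 2. Cache: [63(c=2) 38(c=6)]
  9. access 75: MISS. Cache: [75(c=1) 63(c=2) 38(c=6)]
  10. access 38: HIT, count now 7. Cache: [75(c=1) 63(c=2) 38(c=7)]
  11. access 38: HIT, count now 8. Cache: [75(c=1) 63(c=2) 38(c=8)]
  12. access 63: HIT, count now 3. Cache: [75(c=1) 63(c=3) 38(c=8)]
  13. access 26: MISS. Cache: [75(c=1) 26(c=1) 63(c=3) 38(c=8)]
  14. access 26: HIT, count now 2. Cache: [75(c=1) 26(c=2) 63(c=3) 38(c=8)]
  15. access 43: MISS, evict 75(c=1). Cache: [43(c=1) 26(c=2) 63(c=3) 38(c=8)]
  16. access 43: HIT, count now 2. Cache: [26(c=2) 43(c=2) 63(c=3) 38(c=8)]
  17. access 55: MISS, evict 26(c=2). Cache: [55(c=1) 43(c=2) 63(c=3) 38(c=8)]
  18. access 55: HIT, count now 2. Cache: [43(c=2) 55(c=2) 63(c=3) 38(c=8)]
  19. access 26: MISS, evict 43(c=2). Cache: [26(c=1) 55(c=2) 63(c=3) 38(c=8)]
  20. access 26: HIT, count now 2. Cache: [55(c=2) 26(c=2) 63(c=3) 38(c=8)]
  21. access 63: HIT, count now 4. Cache: [55(c=2) 26(c=2) 63(c=4) 38(c=8)]
  22. access 47: MISS, evict 55(c=2). Cache: [47(c=1) 26(c=2) 63(c=4) 38(c=8)]
  23. access 55: MISS, evict 47(c=1). Cache: [55(c=1) 26(c=2) 63(c=4) 38(c=8)]
  24. access 81: MISS, evict 55(c=1). Cache: [81(c=1) 26(c=2) 63(c=4) 38(c=8)]
  25. access 98: MISS, evict 81(c=1). Cache: [98(c=1) 26(c=2) 63(c=4) 38(c=8)]
Total: 14 hits, 11 misses, 7 evictions

Hit rate = 14/25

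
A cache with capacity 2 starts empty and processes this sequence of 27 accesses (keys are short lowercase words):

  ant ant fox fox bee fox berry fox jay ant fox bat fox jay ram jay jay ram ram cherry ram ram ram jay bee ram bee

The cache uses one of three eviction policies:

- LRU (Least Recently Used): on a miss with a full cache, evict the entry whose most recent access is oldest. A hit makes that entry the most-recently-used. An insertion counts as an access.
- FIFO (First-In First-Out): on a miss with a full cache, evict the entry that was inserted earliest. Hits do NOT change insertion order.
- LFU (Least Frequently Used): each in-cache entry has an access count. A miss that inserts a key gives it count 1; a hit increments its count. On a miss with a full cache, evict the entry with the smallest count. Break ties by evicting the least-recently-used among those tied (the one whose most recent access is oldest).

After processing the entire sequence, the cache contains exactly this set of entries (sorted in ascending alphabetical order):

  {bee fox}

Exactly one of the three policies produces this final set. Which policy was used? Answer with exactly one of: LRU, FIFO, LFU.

Answer: LFU

Derivation:
Simulating under each policy and comparing final sets:
  LRU: final set = {bee ram} -> differs
  FIFO: final set = {bee ram} -> differs
  LFU: final set = {bee fox} -> MATCHES target
Only LFU produces the target set.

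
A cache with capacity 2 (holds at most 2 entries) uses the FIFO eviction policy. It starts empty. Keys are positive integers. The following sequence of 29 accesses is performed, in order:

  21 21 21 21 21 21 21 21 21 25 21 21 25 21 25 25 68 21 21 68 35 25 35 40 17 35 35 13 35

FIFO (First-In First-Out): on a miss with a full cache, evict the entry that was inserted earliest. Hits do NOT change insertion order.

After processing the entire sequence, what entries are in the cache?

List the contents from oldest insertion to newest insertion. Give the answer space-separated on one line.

Answer: 35 13

Derivation:
FIFO simulation (capacity=2):
  1. access 21: MISS. Cache (old->new): [21]
  2. access 21: HIT. Cache (old->new): [21]
  3. access 21: HIT. Cache (old->new): [21]
  4. access 21: HIT. Cache (old->new): [21]
  5. access 21: HIT. Cache (old->new): [21]
  6. access 21: HIT. Cache (old->new): [21]
  7. access 21: HIT. Cache (old->new): [21]
  8. access 21: HIT. Cache (old->new): [21]
  9. access 21: HIT. Cache (old->new): [21]
  10. access 25: MISS. Cache (old->new): [21 25]
  11. access 21: HIT. Cache (old->new): [21 25]
  12. access 21: HIT. Cache (old->new): [21 25]
  13. access 25: HIT. Cache (old->new): [21 25]
  14. access 21: HIT. Cache (old->new): [21 25]
  15. access 25: HIT. Cache (old->new): [21 25]
  16. access 25: HIT. Cache (old->new): [21 25]
  17. access 68: MISS, evict 21. Cache (old->new): [25 68]
  18. access 21: MISS, evict 25. Cache (old->new): [68 21]
  19. access 21: HIT. Cache (old->new): [68 21]
  20. access 68: HIT. Cache (old->new): [68 21]
  21. access 35: MISS, evict 68. Cache (old->new): [21 35]
  22. access 25: MISS, evict 21. Cache (old->new): [35 25]
  23. access 35: HIT. Cache (old->new): [35 25]
  24. access 40: MISS, evict 35. Cache (old->new): [25 40]
  25. access 17: MISS, evict 25. Cache (old->new): [40 17]
  26. access 35: MISS, evict 40. Cache (old->new): [17 35]
  27. access 35: HIT. Cache (old->new): [17 35]
  28. access 13: MISS, evict 17. Cache (old->new): [35 13]
  29. access 35: HIT. Cache (old->new): [35 13]
Total: 19 hits, 10 misses, 8 evictions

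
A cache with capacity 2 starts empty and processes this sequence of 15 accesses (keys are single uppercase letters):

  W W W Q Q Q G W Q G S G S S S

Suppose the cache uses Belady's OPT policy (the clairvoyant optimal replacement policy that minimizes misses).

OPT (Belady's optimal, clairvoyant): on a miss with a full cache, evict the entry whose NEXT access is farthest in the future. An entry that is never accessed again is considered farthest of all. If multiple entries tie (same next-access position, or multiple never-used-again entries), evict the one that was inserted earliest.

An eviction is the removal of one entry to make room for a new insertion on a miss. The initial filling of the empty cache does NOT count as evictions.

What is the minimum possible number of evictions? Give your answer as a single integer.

OPT (Belady) simulation (capacity=2):
  1. access W: MISS. Cache: [W]
  2. access W: HIT. Next use of W: step 3. Cache: [W]
  3. access W: HIT. Next use of W: step 8. Cache: [W]
  4. access Q: MISS. Cache: [W Q]
  5. access Q: HIT. Next use of Q: step 6. Cache: [W Q]
  6. access Q: HIT. Next use of Q: step 9. Cache: [W Q]
  7. access G: MISS, evict Q (next use: step 9). Cache: [W G]
  8. access W: HIT. Next use of W: never. Cache: [W G]
  9. access Q: MISS, evict W (next use: never). Cache: [G Q]
  10. access G: HIT. Next use of G: step 12. Cache: [G Q]
  11. access S: MISS, evict Q (next use: never). Cache: [G S]
  12. access G: HIT. Next use of G: never. Cache: [G S]
  13. access S: HIT. Next use of S: step 14. Cache: [G S]
  14. access S: HIT. Next use of S: step 15. Cache: [G S]
  15. access S: HIT. Next use of S: never. Cache: [G S]
Total: 10 hits, 5 misses, 3 evictions

Answer: 3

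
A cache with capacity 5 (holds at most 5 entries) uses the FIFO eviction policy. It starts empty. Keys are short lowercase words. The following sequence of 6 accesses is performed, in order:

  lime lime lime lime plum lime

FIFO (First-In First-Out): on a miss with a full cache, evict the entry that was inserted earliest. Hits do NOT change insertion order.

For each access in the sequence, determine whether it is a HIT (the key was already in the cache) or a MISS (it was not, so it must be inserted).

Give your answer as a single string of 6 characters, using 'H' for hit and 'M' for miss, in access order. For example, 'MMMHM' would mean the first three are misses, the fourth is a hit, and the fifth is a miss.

Answer: MHHHMH

Derivation:
FIFO simulation (capacity=5):
  1. access lime: MISS. Cache (old->new): [lime]
  2. access lime: HIT. Cache (old->new): [lime]
  3. access lime: HIT. Cache (old->new): [lime]
  4. access lime: HIT. Cache (old->new): [lime]
  5. access plum: MISS. Cache (old->new): [lime plum]
  6. access lime: HIT. Cache (old->new): [lime plum]
Total: 4 hits, 2 misses, 0 evictions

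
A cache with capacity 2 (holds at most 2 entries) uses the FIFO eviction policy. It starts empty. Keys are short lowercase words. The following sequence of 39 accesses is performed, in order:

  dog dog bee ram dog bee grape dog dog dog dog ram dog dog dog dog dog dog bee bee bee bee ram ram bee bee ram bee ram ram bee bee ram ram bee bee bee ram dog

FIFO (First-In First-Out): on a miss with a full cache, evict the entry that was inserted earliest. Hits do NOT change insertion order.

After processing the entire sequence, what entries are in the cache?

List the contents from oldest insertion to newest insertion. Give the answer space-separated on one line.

FIFO simulation (capacity=2):
  1. access dog: MISS. Cache (old->new): [dog]
  2. access dog: HIT. Cache (old->new): [dog]
  3. access bee: MISS. Cache (old->new): [dog bee]
  4. access ram: MISS, evict dog. Cache (old->new): [bee ram]
  5. access dog: MISS, evict bee. Cache (old->new): [ram dog]
  6. access bee: MISS, evict ram. Cache (old->new): [dog bee]
  7. access grape: MISS, evict dog. Cache (old->new): [bee grape]
  8. access dog: MISS, evict bee. Cache (old->new): [grape dog]
  9. access dog: HIT. Cache (old->new): [grape dog]
  10. access dog: HIT. Cache (old->new): [grape dog]
  11. access dog: HIT. Cache (old->new): [grape dog]
  12. access ram: MISS, evict grape. Cache (old->new): [dog ram]
  13. access dog: HIT. Cache (old->new): [dog ram]
  14. access dog: HIT. Cache (old->new): [dog ram]
  15. access dog: HIT. Cache (old->new): [dog ram]
  16. access dog: HIT. Cache (old->new): [dog ram]
  17. access dog: HIT. Cache (old->new): [dog ram]
  18. access dog: HIT. Cache (old->new): [dog ram]
  19. access bee: MISS, evict dog. Cache (old->new): [ram bee]
  20. access bee: HIT. Cache (old->new): [ram bee]
  21. access bee: HIT. Cache (old->new): [ram bee]
  22. access bee: HIT. Cache (old->new): [ram bee]
  23. access ram: HIT. Cache (old->new): [ram bee]
  24. access ram: HIT. Cache (old->new): [ram bee]
  25. access bee: HIT. Cache (old->new): [ram bee]
  26. access bee: HIT. Cache (old->new): [ram bee]
  27. access ram: HIT. Cache (old->new): [ram bee]
  28. access bee: HIT. Cache (old->new): [ram bee]
  29. access ram: HIT. Cache (old->new): [ram bee]
  30. access ram: HIT. Cache (old->new): [ram bee]
  31. access bee: HIT. Cache (old->new): [ram bee]
  32. access bee: HIT. Cache (old->new): [ram bee]
  33. access ram: HIT. Cache (old->new): [ram bee]
  34. access ram: HIT. Cache (old->new): [ram bee]
  35. access bee: HIT. Cache (old->new): [ram bee]
  36. access bee: HIT. Cache (old->new): [ram bee]
  37. access bee: HIT. Cache (old->new): [ram bee]
  38. access ram: HIT. Cache (old->new): [ram bee]
  39. access dog: MISS, evict ram. Cache (old->new): [bee dog]
Total: 29 hits, 10 misses, 8 evictions

Answer: bee dog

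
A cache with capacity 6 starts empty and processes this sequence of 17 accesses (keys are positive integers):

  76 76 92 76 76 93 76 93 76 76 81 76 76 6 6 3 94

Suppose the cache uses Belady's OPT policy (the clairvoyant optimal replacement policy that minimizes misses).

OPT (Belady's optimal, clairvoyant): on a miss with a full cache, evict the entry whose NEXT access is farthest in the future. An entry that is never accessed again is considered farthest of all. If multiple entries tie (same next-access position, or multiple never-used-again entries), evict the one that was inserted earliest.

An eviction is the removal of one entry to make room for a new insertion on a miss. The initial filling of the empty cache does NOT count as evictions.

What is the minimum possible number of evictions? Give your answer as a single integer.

Answer: 1

Derivation:
OPT (Belady) simulation (capacity=6):
  1. access 76: MISS. Cache: [76]
  2. access 76: HIT. Next use of 76: step 4. Cache: [76]
  3. access 92: MISS. Cache: [76 92]
  4. access 76: HIT. Next use of 76: step 5. Cache: [76 92]
  5. access 76: HIT. Next use of 76: step 7. Cache: [76 92]
  6. access 93: MISS. Cache: [76 92 93]
  7. access 76: HIT. Next use of 76: step 9. Cache: [76 92 93]
  8. access 93: HIT. Next use of 93: never. Cache: [76 92 93]
  9. access 76: HIT. Next use of 76: step 10. Cache: [76 92 93]
  10. access 76: HIT. Next use of 76: step 12. Cache: [76 92 93]
  11. access 81: MISS. Cache: [76 92 93 81]
  12. access 76: HIT. Next use of 76: step 13. Cache: [76 92 93 81]
  13. access 76: HIT. Next use of 76: never. Cache: [76 92 93 81]
  14. access 6: MISS. Cache: [76 92 93 81 6]
  15. access 6: HIT. Next use of 6: never. Cache: [76 92 93 81 6]
  16. access 3: MISS. Cache: [76 92 93 81 6 3]
  17. access 94: MISS, evict 76 (next use: never). Cache: [92 93 81 6 3 94]
Total: 10 hits, 7 misses, 1 evictions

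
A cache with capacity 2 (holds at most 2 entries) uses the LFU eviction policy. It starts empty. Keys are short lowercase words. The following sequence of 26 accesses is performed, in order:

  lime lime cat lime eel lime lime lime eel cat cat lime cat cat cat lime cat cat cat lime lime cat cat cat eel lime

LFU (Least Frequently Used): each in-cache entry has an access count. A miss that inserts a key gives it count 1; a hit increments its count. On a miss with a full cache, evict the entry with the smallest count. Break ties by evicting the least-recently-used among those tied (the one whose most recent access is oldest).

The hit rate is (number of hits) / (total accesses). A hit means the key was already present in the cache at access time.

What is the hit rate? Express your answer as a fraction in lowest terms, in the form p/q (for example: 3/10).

LFU simulation (capacity=2):
  1. access lime: MISS. Cache: [lime(c=1)]
  2. access lime: HIT, count now 2. Cache: [lime(c=2)]
  3. access cat: MISS. Cache: [cat(c=1) lime(c=2)]
  4. access lime: HIT, count now 3. Cache: [cat(c=1) lime(c=3)]
  5. access eel: MISS, evict cat(c=1). Cache: [eel(c=1) lime(c=3)]
  6. access lime: HIT, count now 4. Cache: [eel(c=1) lime(c=4)]
  7. access lime: HIT, count now 5. Cache: [eel(c=1) lime(c=5)]
  8. access lime: HIT, count now 6. Cache: [eel(c=1) lime(c=6)]
  9. access eel: HIT, count now 2. Cache: [eel(c=2) lime(c=6)]
  10. access cat: MISS, evict eel(c=2). Cache: [cat(c=1) lime(c=6)]
  11. access cat: HIT, count now 2. Cache: [cat(c=2) lime(c=6)]
  12. access lime: HIT, count now 7. Cache: [cat(c=2) lime(c=7)]
  13. access cat: HIT, count now 3. Cache: [cat(c=3) lime(c=7)]
  14. access cat: HIT, count now 4. Cache: [cat(c=4) lime(c=7)]
  15. access cat: HIT, count now 5. Cache: [cat(c=5) lime(c=7)]
  16. access lime: HIT, count now 8. Cache: [cat(c=5) lime(c=8)]
  17. access cat: HIT, count now 6. Cache: [cat(c=6) lime(c=8)]
  18. access cat: HIT, count now 7. Cache: [cat(c=7) lime(c=8)]
  19. access cat: HIT, count now 8. Cache: [lime(c=8) cat(c=8)]
  20. access lime: HIT, count now 9. Cache: [cat(c=8) lime(c=9)]
  21. access lime: HIT, count now 10. Cache: [cat(c=8) lime(c=10)]
  22. access cat: HIT, count now 9. Cache: [cat(c=9) lime(c=10)]
  23. access cat: HIT, count now 10. Cache: [lime(c=10) cat(c=10)]
  24. access cat: HIT, count now 11. Cache: [lime(c=10) cat(c=11)]
  25. access eel: MISS, evict lime(c=10). Cache: [eel(c=1) cat(c=11)]
  26. access lime: MISS, evict eel(c=1). Cache: [lime(c=1) cat(c=11)]
Total: 20 hits, 6 misses, 4 evictions

Hit rate = 20/26 = 10/13

Answer: 10/13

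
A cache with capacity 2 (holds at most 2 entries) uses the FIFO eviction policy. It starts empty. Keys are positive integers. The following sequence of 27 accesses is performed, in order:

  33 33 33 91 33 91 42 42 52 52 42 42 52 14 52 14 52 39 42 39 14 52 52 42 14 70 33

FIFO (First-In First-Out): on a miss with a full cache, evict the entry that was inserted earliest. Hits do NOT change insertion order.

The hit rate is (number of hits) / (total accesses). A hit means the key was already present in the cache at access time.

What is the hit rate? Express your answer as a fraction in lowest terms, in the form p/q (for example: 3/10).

FIFO simulation (capacity=2):
  1. access 33: MISS. Cache (old->new): [33]
  2. access 33: HIT. Cache (old->new): [33]
  3. access 33: HIT. Cache (old->new): [33]
  4. access 91: MISS. Cache (old->new): [33 91]
  5. access 33: HIT. Cache (old->new): [33 91]
  6. access 91: HIT. Cache (old->new): [33 91]
  7. access 42: MISS, evict 33. Cache (old->new): [91 42]
  8. access 42: HIT. Cache (old->new): [91 42]
  9. access 52: MISS, evict 91. Cache (old->new): [42 52]
  10. access 52: HIT. Cache (old->new): [42 52]
  11. access 42: HIT. Cache (old->new): [42 52]
  12. access 42: HIT. Cache (old->new): [42 52]
  13. access 52: HIT. Cache (old->new): [42 52]
  14. access 14: MISS, evict 42. Cache (old->new): [52 14]
  15. access 52: HIT. Cache (old->new): [52 14]
  16. access 14: HIT. Cache (old->new): [52 14]
  17. access 52: HIT. Cache (old->new): [52 14]
  18. access 39: MISS, evict 52. Cache (old->new): [14 39]
  19. access 42: MISS, evict 14. Cache (old->new): [39 42]
  20. access 39: HIT. Cache (old->new): [39 42]
  21. access 14: MISS, evict 39. Cache (old->new): [42 14]
  22. access 52: MISS, evict 42. Cache (old->new): [14 52]
  23. access 52: HIT. Cache (old->new): [14 52]
  24. access 42: MISS, evict 14. Cache (old->new): [52 42]
  25. access 14: MISS, evict 52. Cache (old->new): [42 14]
  26. access 70: MISS, evict 42. Cache (old->new): [14 70]
  27. access 33: MISS, evict 14. Cache (old->new): [70 33]
Total: 14 hits, 13 misses, 11 evictions

Hit rate = 14/27

Answer: 14/27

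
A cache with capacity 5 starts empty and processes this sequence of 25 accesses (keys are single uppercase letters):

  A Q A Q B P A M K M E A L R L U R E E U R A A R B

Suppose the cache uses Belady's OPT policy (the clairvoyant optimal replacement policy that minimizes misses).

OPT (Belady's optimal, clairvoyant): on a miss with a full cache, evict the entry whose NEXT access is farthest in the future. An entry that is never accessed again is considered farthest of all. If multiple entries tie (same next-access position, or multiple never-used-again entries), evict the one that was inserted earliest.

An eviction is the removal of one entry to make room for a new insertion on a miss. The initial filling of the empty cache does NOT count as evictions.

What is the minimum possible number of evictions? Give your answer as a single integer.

Answer: 5

Derivation:
OPT (Belady) simulation (capacity=5):
  1. access A: MISS. Cache: [A]
  2. access Q: MISS. Cache: [A Q]
  3. access A: HIT. Next use of A: step 7. Cache: [A Q]
  4. access Q: HIT. Next use of Q: never. Cache: [A Q]
  5. access B: MISS. Cache: [A Q B]
  6. access P: MISS. Cache: [A Q B P]
  7. access A: HIT. Next use of A: step 12. Cache: [A Q B P]
  8. access M: MISS. Cache: [A Q B P M]
  9. access K: MISS, evict Q (next use: never). Cache: [A B P M K]
  10. access M: HIT. Next use of M: never. Cache: [A B P M K]
  11. access E: MISS, evict P (next use: never). Cache: [A B M K E]
  12. access A: HIT. Next use of A: step 22. Cache: [A B M K E]
  13. access L: MISS, evict M (next use: never). Cache: [A B K E L]
  14. access R: MISS, evict K (next use: never). Cache: [A B E L R]
  15. access L: HIT. Next use of L: never. Cache: [A B E L R]
  16. access U: MISS, evict L (next use: never). Cache: [A B E R U]
  17. access R: HIT. Next use of R: step 21. Cache: [A B E R U]
  18. access E: HIT. Next use of E: step 19. Cache: [A B E R U]
  19. access E: HIT. Next use of E: never. Cache: [A B E R U]
  20. access U: HIT. Next use of U: never. Cache: [A B E R U]
  21. access R: HIT. Next use of R: step 24. Cache: [A B E R U]
  22. access A: HIT. Next use of A: step 23. Cache: [A B E R U]
  23. access A: HIT. Next use of A: never. Cache: [A B E R U]
  24. access R: HIT. Next use of R: never. Cache: [A B E R U]
  25. access B: HIT. Next use of B: never. Cache: [A B E R U]
Total: 15 hits, 10 misses, 5 evictions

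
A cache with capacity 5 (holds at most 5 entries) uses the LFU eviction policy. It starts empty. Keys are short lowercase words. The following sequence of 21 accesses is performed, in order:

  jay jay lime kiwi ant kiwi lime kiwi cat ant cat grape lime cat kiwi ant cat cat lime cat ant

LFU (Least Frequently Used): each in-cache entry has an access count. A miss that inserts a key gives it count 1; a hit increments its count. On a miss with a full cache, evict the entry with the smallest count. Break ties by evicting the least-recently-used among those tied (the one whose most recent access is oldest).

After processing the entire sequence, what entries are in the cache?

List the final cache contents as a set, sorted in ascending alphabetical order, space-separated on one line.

LFU simulation (capacity=5):
  1. access jay: MISS. Cache: [jay(c=1)]
  2. access jay: HIT, count now 2. Cache: [jay(c=2)]
  3. access lime: MISS. Cache: [lime(c=1) jay(c=2)]
  4. access kiwi: MISS. Cache: [lime(c=1) kiwi(c=1) jay(c=2)]
  5. access ant: MISS. Cache: [lime(c=1) kiwi(c=1) ant(c=1) jay(c=2)]
  6. access kiwi: HIT, count now 2. Cache: [lime(c=1) ant(c=1) jay(c=2) kiwi(c=2)]
  7. access lime: HIT, count now 2. Cache: [ant(c=1) jay(c=2) kiwi(c=2) lime(c=2)]
  8. access kiwi: HIT, count now 3. Cache: [ant(c=1) jay(c=2) lime(c=2) kiwi(c=3)]
  9. access cat: MISS. Cache: [ant(c=1) cat(c=1) jay(c=2) lime(c=2) kiwi(c=3)]
  10. access ant: HIT, count now 2. Cache: [cat(c=1) jay(c=2) lime(c=2) ant(c=2) kiwi(c=3)]
  11. access cat: HIT, count now 2. Cache: [jay(c=2) lime(c=2) ant(c=2) cat(c=2) kiwi(c=3)]
  12. access grape: MISS, evict jay(c=2). Cache: [grape(c=1) lime(c=2) ant(c=2) cat(c=2) kiwi(c=3)]
  13. access lime: HIT, count now 3. Cache: [grape(c=1) ant(c=2) cat(c=2) kiwi(c=3) lime(c=3)]
  14. access cat: HIT, count now 3. Cache: [grape(c=1) ant(c=2) kiwi(c=3) lime(c=3) cat(c=3)]
  15. access kiwi: HIT, count now 4. Cache: [grape(c=1) ant(c=2) lime(c=3) cat(c=3) kiwi(c=4)]
  16. access ant: HIT, count now 3. Cache: [grape(c=1) lime(c=3) cat(c=3) ant(c=3) kiwi(c=4)]
  17. access cat: HIT, count now 4. Cache: [grape(c=1) lime(c=3) ant(c=3) kiwi(c=4) cat(c=4)]
  18. access cat: HIT, count now 5. Cache: [grape(c=1) lime(c=3) ant(c=3) kiwi(c=4) cat(c=5)]
  19. access lime: HIT, count now 4. Cache: [grape(c=1) ant(c=3) kiwi(c=4) lime(c=4) cat(c=5)]
  20. access cat: HIT, count now 6. Cache: [grape(c=1) ant(c=3) kiwi(c=4) lime(c=4) cat(c=6)]
  21. access ant: HIT, count now 4. Cache: [grape(c=1) kiwi(c=4) lime(c=4) ant(c=4) cat(c=6)]
Total: 15 hits, 6 misses, 1 evictions

Answer: ant cat grape kiwi lime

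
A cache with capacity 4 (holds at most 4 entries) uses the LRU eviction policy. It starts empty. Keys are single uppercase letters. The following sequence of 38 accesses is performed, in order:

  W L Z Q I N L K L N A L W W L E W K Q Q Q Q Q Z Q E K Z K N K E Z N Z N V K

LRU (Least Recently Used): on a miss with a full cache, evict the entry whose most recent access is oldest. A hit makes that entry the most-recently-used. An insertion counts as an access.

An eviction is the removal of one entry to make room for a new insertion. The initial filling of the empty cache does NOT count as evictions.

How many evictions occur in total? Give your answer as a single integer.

Answer: 14

Derivation:
LRU simulation (capacity=4):
  1. access W: MISS. Cache (LRU->MRU): [W]
  2. access L: MISS. Cache (LRU->MRU): [W L]
  3. access Z: MISS. Cache (LRU->MRU): [W L Z]
  4. access Q: MISS. Cache (LRU->MRU): [W L Z Q]
  5. access I: MISS, evict W. Cache (LRU->MRU): [L Z Q I]
  6. access N: MISS, evict L. Cache (LRU->MRU): [Z Q I N]
  7. access L: MISS, evict Z. Cache (LRU->MRU): [Q I N L]
  8. access K: MISS, evict Q. Cache (LRU->MRU): [I N L K]
  9. access L: HIT. Cache (LRU->MRU): [I N K L]
  10. access N: HIT. Cache (LRU->MRU): [I K L N]
  11. access A: MISS, evict I. Cache (LRU->MRU): [K L N A]
  12. access L: HIT. Cache (LRU->MRU): [K N A L]
  13. access W: MISS, evict K. Cache (LRU->MRU): [N A L W]
  14. access W: HIT. Cache (LRU->MRU): [N A L W]
  15. access L: HIT. Cache (LRU->MRU): [N A W L]
  16. access E: MISS, evict N. Cache (LRU->MRU): [A W L E]
  17. access W: HIT. Cache (LRU->MRU): [A L E W]
  18. access K: MISS, evict A. Cache (LRU->MRU): [L E W K]
  19. access Q: MISS, evict L. Cache (LRU->MRU): [E W K Q]
  20. access Q: HIT. Cache (LRU->MRU): [E W K Q]
  21. access Q: HIT. Cache (LRU->MRU): [E W K Q]
  22. access Q: HIT. Cache (LRU->MRU): [E W K Q]
  23. access Q: HIT. Cache (LRU->MRU): [E W K Q]
  24. access Z: MISS, evict E. Cache (LRU->MRU): [W K Q Z]
  25. access Q: HIT. Cache (LRU->MRU): [W K Z Q]
  26. access E: MISS, evict W. Cache (LRU->MRU): [K Z Q E]
  27. access K: HIT. Cache (LRU->MRU): [Z Q E K]
  28. access Z: HIT. Cache (LRU->MRU): [Q E K Z]
  29. access K: HIT. Cache (LRU->MRU): [Q E Z K]
  30. access N: MISS, evict Q. Cache (LRU->MRU): [E Z K N]
  31. access K: HIT. Cache (LRU->MRU): [E Z N K]
  32. access E: HIT. Cache (LRU->MRU): [Z N K E]
  33. access Z: HIT. Cache (LRU->MRU): [N K E Z]
  34. access N: HIT. Cache (LRU->MRU): [K E Z N]
  35. access Z: HIT. Cache (LRU->MRU): [K E N Z]
  36. access N: HIT. Cache (LRU->MRU): [K E Z N]
  37. access V: MISS, evict K. Cache (LRU->MRU): [E Z N V]
  38. access K: MISS, evict E. Cache (LRU->MRU): [Z N V K]
Total: 20 hits, 18 misses, 14 evictions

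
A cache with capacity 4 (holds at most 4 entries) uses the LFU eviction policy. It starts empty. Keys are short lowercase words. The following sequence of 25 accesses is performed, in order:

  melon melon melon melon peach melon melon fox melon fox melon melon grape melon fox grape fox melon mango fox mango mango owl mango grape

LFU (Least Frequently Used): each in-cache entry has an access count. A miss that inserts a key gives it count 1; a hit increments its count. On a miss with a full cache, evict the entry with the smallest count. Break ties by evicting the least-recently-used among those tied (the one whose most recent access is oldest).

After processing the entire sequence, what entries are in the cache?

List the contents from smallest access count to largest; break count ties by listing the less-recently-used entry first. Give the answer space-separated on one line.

LFU simulation (capacity=4):
  1. access melon: MISS. Cache: [melon(c=1)]
  2. access melon: HIT, count now 2. Cache: [melon(c=2)]
  3. access melon: HIT, count now 3. Cache: [melon(c=3)]
  4. access melon: HIT, count now 4. Cache: [melon(c=4)]
  5. access peach: MISS. Cache: [peach(c=1) melon(c=4)]
  6. access melon: HIT, count now 5. Cache: [peach(c=1) melon(c=5)]
  7. access melon: HIT, count now 6. Cache: [peach(c=1) melon(c=6)]
  8. access fox: MISS. Cache: [peach(c=1) fox(c=1) melon(c=6)]
  9. access melon: HIT, count now 7. Cache: [peach(c=1) fox(c=1) melon(c=7)]
  10. access fox: HIT, count now 2. Cache: [peach(c=1) fox(c=2) melon(c=7)]
  11. access melon: HIT, count now 8. Cache: [peach(c=1) fox(c=2) melon(c=8)]
  12. access melon: HIT, count now 9. Cache: [peach(c=1) fox(c=2) melon(c=9)]
  13. access grape: MISS. Cache: [peach(c=1) grape(c=1) fox(c=2) melon(c=9)]
  14. access melon: HIT, count now 10. Cache: [peach(c=1) grape(c=1) fox(c=2) melon(c=10)]
  15. access fox: HIT, count now 3. Cache: [peach(c=1) grape(c=1) fox(c=3) melon(c=10)]
  16. access grape: HIT, count now 2. Cache: [peach(c=1) grape(c=2) fox(c=3) melon(c=10)]
  17. access fox: HIT, count now 4. Cache: [peach(c=1) grape(c=2) fox(c=4) melon(c=10)]
  18. access melon: HIT, count now 11. Cache: [peach(c=1) grape(c=2) fox(c=4) melon(c=11)]
  19. access mango: MISS, evict peach(c=1). Cache: [mango(c=1) grape(c=2) fox(c=4) melon(c=11)]
  20. access fox: HIT, count now 5. Cache: [mango(c=1) grape(c=2) fox(c=5) melon(c=11)]
  21. access mango: HIT, count now 2. Cache: [grape(c=2) mango(c=2) fox(c=5) melon(c=11)]
  22. access mango: HIT, count now 3. Cache: [grape(c=2) mango(c=3) fox(c=5) melon(c=11)]
  23. access owl: MISS, evict grape(c=2). Cache: [owl(c=1) mango(c=3) fox(c=5) melon(c=11)]
  24. access mango: HIT, count now 4. Cache: [owl(c=1) mango(c=4) fox(c=5) melon(c=11)]
  25. access grape: MISS, evict owl(c=1). Cache: [grape(c=1) mango(c=4) fox(c=5) melon(c=11)]
Total: 18 hits, 7 misses, 3 evictions

Answer: grape mango fox melon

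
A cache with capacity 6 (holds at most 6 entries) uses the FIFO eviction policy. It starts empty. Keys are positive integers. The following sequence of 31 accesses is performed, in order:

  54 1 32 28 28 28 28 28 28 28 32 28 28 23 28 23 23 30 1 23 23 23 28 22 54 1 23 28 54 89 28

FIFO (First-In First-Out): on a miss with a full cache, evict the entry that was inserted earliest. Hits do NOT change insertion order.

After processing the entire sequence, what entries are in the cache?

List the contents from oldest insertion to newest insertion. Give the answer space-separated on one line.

Answer: 30 22 54 1 89 28

Derivation:
FIFO simulation (capacity=6):
  1. access 54: MISS. Cache (old->new): [54]
  2. access 1: MISS. Cache (old->new): [54 1]
  3. access 32: MISS. Cache (old->new): [54 1 32]
  4. access 28: MISS. Cache (old->new): [54 1 32 28]
  5. access 28: HIT. Cache (old->new): [54 1 32 28]
  6. access 28: HIT. Cache (old->new): [54 1 32 28]
  7. access 28: HIT. Cache (old->new): [54 1 32 28]
  8. access 28: HIT. Cache (old->new): [54 1 32 28]
  9. access 28: HIT. Cache (old->new): [54 1 32 28]
  10. access 28: HIT. Cache (old->new): [54 1 32 28]
  11. access 32: HIT. Cache (old->new): [54 1 32 28]
  12. access 28: HIT. Cache (old->new): [54 1 32 28]
  13. access 28: HIT. Cache (old->new): [54 1 32 28]
  14. access 23: MISS. Cache (old->new): [54 1 32 28 23]
  15. access 28: HIT. Cache (old->new): [54 1 32 28 23]
  16. access 23: HIT. Cache (old->new): [54 1 32 28 23]
  17. access 23: HIT. Cache (old->new): [54 1 32 28 23]
  18. access 30: MISS. Cache (old->new): [54 1 32 28 23 30]
  19. access 1: HIT. Cache (old->new): [54 1 32 28 23 30]
  20. access 23: HIT. Cache (old->new): [54 1 32 28 23 30]
  21. access 23: HIT. Cache (old->new): [54 1 32 28 23 30]
  22. access 23: HIT. Cache (old->new): [54 1 32 28 23 30]
  23. access 28: HIT. Cache (old->new): [54 1 32 28 23 30]
  24. access 22: MISS, evict 54. Cache (old->new): [1 32 28 23 30 22]
  25. access 54: MISS, evict 1. Cache (old->new): [32 28 23 30 22 54]
  26. access 1: MISS, evict 32. Cache (old->new): [28 23 30 22 54 1]
  27. access 23: HIT. Cache (old->new): [28 23 30 22 54 1]
  28. access 28: HIT. Cache (old->new): [28 23 30 22 54 1]
  29. access 54: HIT. Cache (old->new): [28 23 30 22 54 1]
  30. access 89: MISS, evict 28. Cache (old->new): [23 30 22 54 1 89]
  31. access 28: MISS, evict 23. Cache (old->new): [30 22 54 1 89 28]
Total: 20 hits, 11 misses, 5 evictions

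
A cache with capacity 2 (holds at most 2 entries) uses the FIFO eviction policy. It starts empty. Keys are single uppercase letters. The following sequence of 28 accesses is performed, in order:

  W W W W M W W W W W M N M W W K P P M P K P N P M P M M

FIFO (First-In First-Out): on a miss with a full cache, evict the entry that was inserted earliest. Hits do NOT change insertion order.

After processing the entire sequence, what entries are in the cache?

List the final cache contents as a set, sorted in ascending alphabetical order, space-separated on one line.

FIFO simulation (capacity=2):
  1. access W: MISS. Cache (old->new): [W]
  2. access W: HIT. Cache (old->new): [W]
  3. access W: HIT. Cache (old->new): [W]
  4. access W: HIT. Cache (old->new): [W]
  5. access M: MISS. Cache (old->new): [W M]
  6. access W: HIT. Cache (old->new): [W M]
  7. access W: HIT. Cache (old->new): [W M]
  8. access W: HIT. Cache (old->new): [W M]
  9. access W: HIT. Cache (old->new): [W M]
  10. access W: HIT. Cache (old->new): [W M]
  11. access M: HIT. Cache (old->new): [W M]
  12. access N: MISS, evict W. Cache (old->new): [M N]
  13. access M: HIT. Cache (old->new): [M N]
  14. access W: MISS, evict M. Cache (old->new): [N W]
  15. access W: HIT. Cache (old->new): [N W]
  16. access K: MISS, evict N. Cache (old->new): [W K]
  17. access P: MISS, evict W. Cache (old->new): [K P]
  18. access P: HIT. Cache (old->new): [K P]
  19. access M: MISS, evict K. Cache (old->new): [P M]
  20. access P: HIT. Cache (old->new): [P M]
  21. access K: MISS, evict P. Cache (old->new): [M K]
  22. access P: MISS, evict M. Cache (old->new): [K P]
  23. access N: MISS, evict K. Cache (old->new): [P N]
  24. access P: HIT. Cache (old->new): [P N]
  25. access M: MISS, evict P. Cache (old->new): [N M]
  26. access P: MISS, evict N. Cache (old->new): [M P]
  27. access M: HIT. Cache (old->new): [M P]
  28. access M: HIT. Cache (old->new): [M P]
Total: 16 hits, 12 misses, 10 evictions

Answer: M P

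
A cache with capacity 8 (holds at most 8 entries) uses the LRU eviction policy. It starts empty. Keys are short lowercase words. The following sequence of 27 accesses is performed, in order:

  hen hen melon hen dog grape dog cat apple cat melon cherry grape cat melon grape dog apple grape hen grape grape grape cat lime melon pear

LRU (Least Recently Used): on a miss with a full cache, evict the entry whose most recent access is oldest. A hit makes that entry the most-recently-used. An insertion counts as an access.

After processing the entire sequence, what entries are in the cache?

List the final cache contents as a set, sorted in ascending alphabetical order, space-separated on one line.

LRU simulation (capacity=8):
  1. access hen: MISS. Cache (LRU->MRU): [hen]
  2. access hen: HIT. Cache (LRU->MRU): [hen]
  3. access melon: MISS. Cache (LRU->MRU): [hen melon]
  4. access hen: HIT. Cache (LRU->MRU): [melon hen]
  5. access dog: MISS. Cache (LRU->MRU): [melon hen dog]
  6. access grape: MISS. Cache (LRU->MRU): [melon hen dog grape]
  7. access dog: HIT. Cache (LRU->MRU): [melon hen grape dog]
  8. access cat: MISS. Cache (LRU->MRU): [melon hen grape dog cat]
  9. access apple: MISS. Cache (LRU->MRU): [melon hen grape dog cat apple]
  10. access cat: HIT. Cache (LRU->MRU): [melon hen grape dog apple cat]
  11. access melon: HIT. Cache (LRU->MRU): [hen grape dog apple cat melon]
  12. access cherry: MISS. Cache (LRU->MRU): [hen grape dog apple cat melon cherry]
  13. access grape: HIT. Cache (LRU->MRU): [hen dog apple cat melon cherry grape]
  14. access cat: HIT. Cache (LRU->MRU): [hen dog apple melon cherry grape cat]
  15. access melon: HIT. Cache (LRU->MRU): [hen dog apple cherry grape cat melon]
  16. access grape: HIT. Cache (LRU->MRU): [hen dog apple cherry cat melon grape]
  17. access dog: HIT. Cache (LRU->MRU): [hen apple cherry cat melon grape dog]
  18. access apple: HIT. Cache (LRU->MRU): [hen cherry cat melon grape dog apple]
  19. access grape: HIT. Cache (LRU->MRU): [hen cherry cat melon dog apple grape]
  20. access hen: HIT. Cache (LRU->MRU): [cherry cat melon dog apple grape hen]
  21. access grape: HIT. Cache (LRU->MRU): [cherry cat melon dog apple hen grape]
  22. access grape: HIT. Cache (LRU->MRU): [cherry cat melon dog apple hen grape]
  23. access grape: HIT. Cache (LRU->MRU): [cherry cat melon dog apple hen grape]
  24. access cat: HIT. Cache (LRU->MRU): [cherry melon dog apple hen grape cat]
  25. access lime: MISS. Cache (LRU->MRU): [cherry melon dog apple hen grape cat lime]
  26. access melon: HIT. Cache (LRU->MRU): [cherry dog apple hen grape cat lime melon]
  27. access pear: MISS, evict cherry. Cache (LRU->MRU): [dog apple hen grape cat lime melon pear]
Total: 18 hits, 9 misses, 1 evictions

Answer: apple cat dog grape hen lime melon pear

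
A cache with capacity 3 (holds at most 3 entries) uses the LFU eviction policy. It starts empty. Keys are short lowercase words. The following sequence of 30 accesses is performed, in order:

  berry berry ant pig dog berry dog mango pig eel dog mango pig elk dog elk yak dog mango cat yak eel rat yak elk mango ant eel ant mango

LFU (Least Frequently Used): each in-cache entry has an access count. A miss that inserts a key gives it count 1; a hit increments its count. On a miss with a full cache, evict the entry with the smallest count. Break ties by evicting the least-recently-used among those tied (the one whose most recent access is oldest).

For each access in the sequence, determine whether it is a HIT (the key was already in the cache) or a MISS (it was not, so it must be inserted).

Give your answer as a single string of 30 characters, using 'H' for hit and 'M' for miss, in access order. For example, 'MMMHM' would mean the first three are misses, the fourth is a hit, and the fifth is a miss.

Answer: MHMMMHHMMMHMMMHHMHMMMMMMMMMMMM

Derivation:
LFU simulation (capacity=3):
  1. access berry: MISS. Cache: [berry(c=1)]
  2. access berry: HIT, count now 2. Cache: [berry(c=2)]
  3. access ant: MISS. Cache: [ant(c=1) berry(c=2)]
  4. access pig: MISS. Cache: [ant(c=1) pig(c=1) berry(c=2)]
  5. access dog: MISS, evict ant(c=1). Cache: [pig(c=1) dog(c=1) berry(c=2)]
  6. access berry: HIT, count now 3. Cache: [pig(c=1) dog(c=1) berry(c=3)]
  7. access dog: HIT, count now 2. Cache: [pig(c=1) dog(c=2) berry(c=3)]
  8. access mango: MISS, evict pig(c=1). Cache: [mango(c=1) dog(c=2) berry(c=3)]
  9. access pig: MISS, evict mango(c=1). Cache: [pig(c=1) dog(c=2) berry(c=3)]
  10. access eel: MISS, evict pig(c=1). Cache: [eel(c=1) dog(c=2) berry(c=3)]
  11. access dog: HIT, count now 3. Cache: [eel(c=1) berry(c=3) dog(c=3)]
  12. access mango: MISS, evict eel(c=1). Cache: [mango(c=1) berry(c=3) dog(c=3)]
  13. access pig: MISS, evict mango(c=1). Cache: [pig(c=1) berry(c=3) dog(c=3)]
  14. access elk: MISS, evict pig(c=1). Cache: [elk(c=1) berry(c=3) dog(c=3)]
  15. access dog: HIT, count now 4. Cache: [elk(c=1) berry(c=3) dog(c=4)]
  16. access elk: HIT, count now 2. Cache: [elk(c=2) berry(c=3) dog(c=4)]
  17. access yak: MISS, evict elk(c=2). Cache: [yak(c=1) berry(c=3) dog(c=4)]
  18. access dog: HIT, count now 5. Cache: [yak(c=1) berry(c=3) dog(c=5)]
  19. access mango: MISS, evict yak(c=1). Cache: [mango(c=1) berry(c=3) dog(c=5)]
  20. access cat: MISS, evict mango(c=1). Cache: [cat(c=1) berry(c=3) dog(c=5)]
  21. access yak: MISS, evict cat(c=1). Cache: [yak(c=1) berry(c=3) dog(c=5)]
  22. access eel: MISS, evict yak(c=1). Cache: [eel(c=1) berry(c=3) dog(c=5)]
  23. access rat: MISS, evict eel(c=1). Cache: [rat(c=1) berry(c=3) dog(c=5)]
  24. access yak: MISS, evict rat(c=1). Cache: [yak(c=1) berry(c=3) dog(c=5)]
  25. access elk: MISS, evict yak(c=1). Cache: [elk(c=1) berry(c=3) dog(c=5)]
  26. access mango: MISS, evict elk(c=1). Cache: [mango(c=1) berry(c=3) dog(c=5)]
  27. access ant: MISS, evict mango(c=1). Cache: [ant(c=1) berry(c=3) dog(c=5)]
  28. access eel: MISS, evict ant(c=1). Cache: [eel(c=1) berry(c=3) dog(c=5)]
  29. access ant: MISS, evict eel(c=1). Cache: [ant(c=1) berry(c=3) dog(c=5)]
  30. access mango: MISS, evict ant(c=1). Cache: [mango(c=1) berry(c=3) dog(c=5)]
Total: 7 hits, 23 misses, 20 evictions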